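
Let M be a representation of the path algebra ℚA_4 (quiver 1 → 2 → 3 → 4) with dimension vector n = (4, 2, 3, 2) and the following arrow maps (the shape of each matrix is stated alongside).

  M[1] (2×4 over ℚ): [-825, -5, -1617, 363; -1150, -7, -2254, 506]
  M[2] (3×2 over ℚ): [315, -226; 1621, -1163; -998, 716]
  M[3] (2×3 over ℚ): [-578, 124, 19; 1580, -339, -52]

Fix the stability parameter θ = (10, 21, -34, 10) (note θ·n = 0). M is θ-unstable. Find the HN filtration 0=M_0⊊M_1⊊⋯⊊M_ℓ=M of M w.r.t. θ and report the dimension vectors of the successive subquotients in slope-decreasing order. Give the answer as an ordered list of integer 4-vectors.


Interval decomposition of M: I[1,1]^2, I[1,3], I[1,4], I[3,4].
HN type (ℓ=3): μ^(1)=10; μ^(2)=-1; μ^(3)=-34

((2, 0, 0, 2); (2, 2, 2, 0); (0, 0, 1, 0))


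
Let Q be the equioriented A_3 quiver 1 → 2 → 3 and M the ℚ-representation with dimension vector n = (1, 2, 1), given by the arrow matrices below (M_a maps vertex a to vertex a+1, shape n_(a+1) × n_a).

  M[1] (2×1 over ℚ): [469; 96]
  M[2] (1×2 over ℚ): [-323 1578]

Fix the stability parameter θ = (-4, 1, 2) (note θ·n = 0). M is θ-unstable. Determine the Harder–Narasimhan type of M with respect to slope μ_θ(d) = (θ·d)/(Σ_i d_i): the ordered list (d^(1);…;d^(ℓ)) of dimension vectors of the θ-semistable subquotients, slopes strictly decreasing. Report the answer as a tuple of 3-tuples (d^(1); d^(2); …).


Via rank(M_{q-1}∘⋯∘M_p): M ≅ I[1,3], I[2,2].
μ_θ-semistable layers: μ^(1)=2; μ^(2)=1; μ^(3)=-4

((0, 0, 1); (0, 2, 0); (1, 0, 0))


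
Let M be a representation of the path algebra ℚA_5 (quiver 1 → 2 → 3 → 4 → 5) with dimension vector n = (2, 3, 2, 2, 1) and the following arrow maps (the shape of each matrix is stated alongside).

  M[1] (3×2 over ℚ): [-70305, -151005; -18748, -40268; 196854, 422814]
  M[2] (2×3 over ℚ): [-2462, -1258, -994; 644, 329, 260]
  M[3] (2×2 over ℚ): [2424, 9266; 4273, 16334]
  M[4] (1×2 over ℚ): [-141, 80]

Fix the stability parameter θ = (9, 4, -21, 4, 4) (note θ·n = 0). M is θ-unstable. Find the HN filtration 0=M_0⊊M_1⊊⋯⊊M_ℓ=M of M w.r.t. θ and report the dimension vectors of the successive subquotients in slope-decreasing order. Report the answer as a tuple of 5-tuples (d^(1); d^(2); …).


Via rank(M_{q-1}∘⋯∘M_p): M ≅ I[1,1], I[1,4], I[2,2], I[2,5].
μ_θ-semistable layers: μ^(1)=9; μ^(2)=4; μ^(3)=-8/3; μ^(4)=-17/2

((1, 0, 0, 0, 0); (0, 1, 0, 2, 1); (1, 1, 1, 0, 0); (0, 1, 1, 0, 0))


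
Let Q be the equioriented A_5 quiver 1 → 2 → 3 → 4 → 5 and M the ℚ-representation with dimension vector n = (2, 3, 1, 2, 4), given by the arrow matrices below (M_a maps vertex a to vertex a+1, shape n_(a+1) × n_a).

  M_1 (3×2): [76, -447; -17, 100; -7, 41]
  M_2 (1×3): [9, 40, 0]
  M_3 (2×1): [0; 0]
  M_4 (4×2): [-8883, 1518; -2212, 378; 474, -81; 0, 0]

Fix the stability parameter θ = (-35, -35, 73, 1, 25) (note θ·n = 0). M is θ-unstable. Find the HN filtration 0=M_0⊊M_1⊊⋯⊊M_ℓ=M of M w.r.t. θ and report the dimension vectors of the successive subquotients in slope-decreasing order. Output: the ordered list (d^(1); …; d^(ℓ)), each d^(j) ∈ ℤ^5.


Interval decomposition of M: I[1,2], I[1,3], I[2,2], I[4,5]^2, I[5,5]^2.
HN type (ℓ=4): μ^(1)=73; μ^(2)=25; μ^(3)=1; μ^(4)=-35

((0, 0, 1, 0, 0); (0, 0, 0, 0, 4); (0, 0, 0, 2, 0); (2, 3, 0, 0, 0))


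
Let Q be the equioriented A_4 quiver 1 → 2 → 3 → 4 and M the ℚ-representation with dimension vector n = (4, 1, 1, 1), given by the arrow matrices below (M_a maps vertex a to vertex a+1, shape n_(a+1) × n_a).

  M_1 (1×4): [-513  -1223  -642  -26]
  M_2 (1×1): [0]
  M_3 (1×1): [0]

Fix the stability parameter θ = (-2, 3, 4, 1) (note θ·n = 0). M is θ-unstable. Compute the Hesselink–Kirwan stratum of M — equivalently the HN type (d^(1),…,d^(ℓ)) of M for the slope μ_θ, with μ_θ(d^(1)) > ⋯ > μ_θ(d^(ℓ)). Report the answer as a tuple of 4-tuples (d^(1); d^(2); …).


Barcode: M ≅ I[1,1]^3, I[1,2], I[3,3], I[4,4]. HN layers by μ_θ (4 steps, strictly decreasing):
  μ^(1)=4; μ^(2)=3; μ^(3)=1; μ^(4)=-2

((0, 0, 1, 0); (0, 1, 0, 0); (0, 0, 0, 1); (4, 0, 0, 0))


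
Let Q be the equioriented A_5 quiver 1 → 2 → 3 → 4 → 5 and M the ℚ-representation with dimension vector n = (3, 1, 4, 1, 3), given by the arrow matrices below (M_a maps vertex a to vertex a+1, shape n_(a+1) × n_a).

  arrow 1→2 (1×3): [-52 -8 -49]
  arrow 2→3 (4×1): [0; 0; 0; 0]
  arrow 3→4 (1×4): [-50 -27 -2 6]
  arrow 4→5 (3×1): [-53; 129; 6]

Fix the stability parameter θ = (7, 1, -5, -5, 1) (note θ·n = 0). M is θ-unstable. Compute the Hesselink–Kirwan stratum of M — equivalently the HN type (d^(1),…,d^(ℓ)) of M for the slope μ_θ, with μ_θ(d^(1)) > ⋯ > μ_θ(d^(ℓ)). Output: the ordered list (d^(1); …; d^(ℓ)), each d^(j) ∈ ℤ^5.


Barcode: M ≅ I[1,1]^2, I[1,2], I[3,3]^3, I[3,5], I[5,5]^2. HN layers by μ_θ (4 steps, strictly decreasing):
  μ^(1)=7; μ^(2)=4; μ^(3)=1; μ^(4)=-5

((2, 0, 0, 0, 0); (1, 1, 0, 0, 0); (0, 0, 0, 0, 3); (0, 0, 4, 1, 0))


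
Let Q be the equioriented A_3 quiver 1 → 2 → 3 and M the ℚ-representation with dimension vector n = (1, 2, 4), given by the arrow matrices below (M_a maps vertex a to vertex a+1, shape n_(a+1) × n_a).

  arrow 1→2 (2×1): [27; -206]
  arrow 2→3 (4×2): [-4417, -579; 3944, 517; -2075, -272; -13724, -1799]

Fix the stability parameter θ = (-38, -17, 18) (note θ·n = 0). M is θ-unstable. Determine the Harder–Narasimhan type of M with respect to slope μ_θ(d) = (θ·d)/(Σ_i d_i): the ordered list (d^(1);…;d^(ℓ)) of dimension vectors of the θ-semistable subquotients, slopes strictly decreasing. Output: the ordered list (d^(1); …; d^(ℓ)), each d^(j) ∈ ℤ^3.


Via rank(M_{q-1}∘⋯∘M_p): M ≅ I[1,3], I[2,3], I[3,3]^2.
μ_θ-semistable layers: μ^(1)=18; μ^(2)=-17; μ^(3)=-38

((0, 0, 4); (0, 2, 0); (1, 0, 0))


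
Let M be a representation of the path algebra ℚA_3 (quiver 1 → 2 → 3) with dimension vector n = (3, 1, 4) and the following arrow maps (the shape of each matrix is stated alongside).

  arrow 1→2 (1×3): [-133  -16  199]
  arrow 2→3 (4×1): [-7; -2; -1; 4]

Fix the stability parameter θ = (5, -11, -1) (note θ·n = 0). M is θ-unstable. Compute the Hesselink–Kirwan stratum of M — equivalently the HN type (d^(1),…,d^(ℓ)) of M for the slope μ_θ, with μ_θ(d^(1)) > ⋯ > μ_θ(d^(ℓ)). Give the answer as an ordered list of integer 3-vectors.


Via rank(M_{q-1}∘⋯∘M_p): M ≅ I[1,1]^2, I[1,3], I[3,3]^3.
μ_θ-semistable layers: μ^(1)=5; μ^(2)=-1; μ^(3)=-3

((2, 0, 0); (0, 0, 4); (1, 1, 0))


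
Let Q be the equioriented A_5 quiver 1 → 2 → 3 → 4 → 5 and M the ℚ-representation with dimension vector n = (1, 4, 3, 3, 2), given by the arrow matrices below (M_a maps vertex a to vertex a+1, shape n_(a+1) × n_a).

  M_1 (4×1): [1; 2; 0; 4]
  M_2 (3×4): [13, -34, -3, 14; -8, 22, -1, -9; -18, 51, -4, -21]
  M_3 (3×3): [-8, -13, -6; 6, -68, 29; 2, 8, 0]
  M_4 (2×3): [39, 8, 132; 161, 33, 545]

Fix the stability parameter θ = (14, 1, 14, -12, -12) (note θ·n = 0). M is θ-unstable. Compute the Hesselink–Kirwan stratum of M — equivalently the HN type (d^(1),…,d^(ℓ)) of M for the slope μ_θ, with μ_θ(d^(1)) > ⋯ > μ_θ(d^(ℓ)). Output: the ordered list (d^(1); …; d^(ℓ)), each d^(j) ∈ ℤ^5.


Via rank(M_{q-1}∘⋯∘M_p): M ≅ I[1,4], I[2,2], I[2,5]^2.
μ_θ-semistable layers: μ^(1)=17/4; μ^(2)=1; μ^(3)=-9/4

((1, 1, 1, 1, 0); (0, 1, 0, 0, 0); (0, 2, 2, 2, 2))


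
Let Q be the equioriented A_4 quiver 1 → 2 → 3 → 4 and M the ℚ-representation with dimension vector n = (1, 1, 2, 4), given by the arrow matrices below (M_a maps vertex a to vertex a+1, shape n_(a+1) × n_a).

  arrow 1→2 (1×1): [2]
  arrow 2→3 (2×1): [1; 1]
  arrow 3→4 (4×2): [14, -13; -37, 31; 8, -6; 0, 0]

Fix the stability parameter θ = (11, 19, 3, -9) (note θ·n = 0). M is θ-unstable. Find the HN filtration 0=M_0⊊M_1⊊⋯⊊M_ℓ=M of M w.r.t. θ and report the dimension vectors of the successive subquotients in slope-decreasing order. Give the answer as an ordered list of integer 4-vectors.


Interval decomposition of M: I[1,4], I[3,4], I[4,4]^2.
HN type (ℓ=3): μ^(1)=6; μ^(2)=-3; μ^(3)=-9

((1, 1, 1, 1); (0, 0, 1, 1); (0, 0, 0, 2))


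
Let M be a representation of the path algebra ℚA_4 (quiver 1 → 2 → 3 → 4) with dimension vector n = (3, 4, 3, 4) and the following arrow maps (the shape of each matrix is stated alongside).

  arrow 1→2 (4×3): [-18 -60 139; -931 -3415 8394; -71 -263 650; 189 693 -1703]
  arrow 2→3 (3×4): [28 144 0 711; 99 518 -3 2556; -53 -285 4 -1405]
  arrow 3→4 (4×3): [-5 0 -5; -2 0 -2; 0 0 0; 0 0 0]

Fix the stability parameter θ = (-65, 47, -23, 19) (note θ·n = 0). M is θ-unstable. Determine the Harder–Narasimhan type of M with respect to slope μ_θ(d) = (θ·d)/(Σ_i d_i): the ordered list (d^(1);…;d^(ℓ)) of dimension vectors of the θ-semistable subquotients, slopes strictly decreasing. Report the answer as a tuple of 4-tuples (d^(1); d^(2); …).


Via rank(M_{q-1}∘⋯∘M_p): M ≅ I[1,3]^2, I[1,4], I[2,2], I[4,4]^3.
μ_θ-semistable layers: μ^(1)=47; μ^(2)=19; μ^(3)=12; μ^(4)=-65

((0, 1, 0, 0); (0, 0, 0, 4); (0, 3, 3, 0); (3, 0, 0, 0))


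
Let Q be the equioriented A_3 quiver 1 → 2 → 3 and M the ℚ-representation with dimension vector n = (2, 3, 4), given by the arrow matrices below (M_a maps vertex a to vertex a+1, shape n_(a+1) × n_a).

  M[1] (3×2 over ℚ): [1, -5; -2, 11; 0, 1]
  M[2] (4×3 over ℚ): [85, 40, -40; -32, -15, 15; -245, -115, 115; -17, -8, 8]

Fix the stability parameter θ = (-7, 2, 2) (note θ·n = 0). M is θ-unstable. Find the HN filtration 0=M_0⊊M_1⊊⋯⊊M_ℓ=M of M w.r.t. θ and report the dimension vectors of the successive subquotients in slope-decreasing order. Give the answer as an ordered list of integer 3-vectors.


Via rank(M_{q-1}∘⋯∘M_p): M ≅ I[1,2], I[1,3], I[2,3], I[3,3]^2.
μ_θ-semistable layers: μ^(1)=2; μ^(2)=-7

((0, 3, 4); (2, 0, 0))


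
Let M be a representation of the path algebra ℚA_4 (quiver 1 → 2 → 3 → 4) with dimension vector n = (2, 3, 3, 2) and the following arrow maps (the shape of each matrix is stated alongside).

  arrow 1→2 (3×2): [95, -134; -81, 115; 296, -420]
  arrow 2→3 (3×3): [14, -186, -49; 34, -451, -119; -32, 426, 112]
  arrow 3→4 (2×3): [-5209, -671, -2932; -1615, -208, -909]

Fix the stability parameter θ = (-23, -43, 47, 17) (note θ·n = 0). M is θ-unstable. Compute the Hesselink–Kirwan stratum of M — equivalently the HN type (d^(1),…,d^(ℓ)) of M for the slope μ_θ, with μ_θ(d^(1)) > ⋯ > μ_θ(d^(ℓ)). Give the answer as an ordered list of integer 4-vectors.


Interval decomposition of M: I[1,4]^2, I[2,2], I[3,3].
HN type (ℓ=4): μ^(1)=47; μ^(2)=32; μ^(3)=-33; μ^(4)=-43

((0, 0, 1, 0); (0, 0, 2, 2); (2, 2, 0, 0); (0, 1, 0, 0))


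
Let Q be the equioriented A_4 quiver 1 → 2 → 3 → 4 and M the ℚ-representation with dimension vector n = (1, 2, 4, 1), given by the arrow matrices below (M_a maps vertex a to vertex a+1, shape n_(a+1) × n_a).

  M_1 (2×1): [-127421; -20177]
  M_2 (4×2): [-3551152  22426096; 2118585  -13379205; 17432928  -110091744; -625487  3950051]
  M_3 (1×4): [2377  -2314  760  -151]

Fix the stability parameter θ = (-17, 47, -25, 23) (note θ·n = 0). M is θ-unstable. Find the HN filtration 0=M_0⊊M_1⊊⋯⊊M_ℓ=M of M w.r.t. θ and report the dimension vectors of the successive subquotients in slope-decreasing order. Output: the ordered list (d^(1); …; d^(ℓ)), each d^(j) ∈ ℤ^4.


Barcode: M ≅ I[1,2], I[2,4], I[3,3]^3. HN layers by μ_θ (5 steps, strictly decreasing):
  μ^(1)=47; μ^(2)=23; μ^(3)=11; μ^(4)=-17; μ^(5)=-25

((0, 1, 0, 0); (0, 0, 0, 1); (0, 1, 1, 0); (1, 0, 0, 0); (0, 0, 3, 0))


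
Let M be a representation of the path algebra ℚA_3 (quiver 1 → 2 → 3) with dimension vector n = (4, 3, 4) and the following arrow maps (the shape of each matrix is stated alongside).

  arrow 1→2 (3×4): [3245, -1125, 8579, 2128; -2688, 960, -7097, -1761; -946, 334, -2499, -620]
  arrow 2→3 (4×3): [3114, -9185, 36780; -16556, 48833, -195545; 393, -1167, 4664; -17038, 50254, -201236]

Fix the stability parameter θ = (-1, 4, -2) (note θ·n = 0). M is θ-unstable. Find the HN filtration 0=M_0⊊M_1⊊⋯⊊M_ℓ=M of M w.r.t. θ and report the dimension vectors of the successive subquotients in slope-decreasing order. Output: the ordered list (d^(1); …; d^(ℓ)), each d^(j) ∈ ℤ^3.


Interval decomposition of M: I[1,1], I[1,3]^3, I[3,3].
HN type (ℓ=3): μ^(1)=1; μ^(2)=-1; μ^(3)=-2

((0, 3, 3); (4, 0, 0); (0, 0, 1))


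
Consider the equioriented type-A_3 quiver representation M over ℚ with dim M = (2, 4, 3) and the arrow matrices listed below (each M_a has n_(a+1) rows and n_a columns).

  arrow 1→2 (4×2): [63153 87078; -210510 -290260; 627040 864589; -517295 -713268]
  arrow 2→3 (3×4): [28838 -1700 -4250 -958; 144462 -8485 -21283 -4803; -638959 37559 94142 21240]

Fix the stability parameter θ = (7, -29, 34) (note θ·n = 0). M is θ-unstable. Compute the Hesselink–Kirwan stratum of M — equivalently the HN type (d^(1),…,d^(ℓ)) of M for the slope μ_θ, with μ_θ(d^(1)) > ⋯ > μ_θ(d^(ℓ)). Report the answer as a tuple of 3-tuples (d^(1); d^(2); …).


Via rank(M_{q-1}∘⋯∘M_p): M ≅ I[1,3]^2, I[2,2], I[2,3].
μ_θ-semistable layers: μ^(1)=34; μ^(2)=-11; μ^(3)=-29

((0, 0, 3); (2, 2, 0); (0, 2, 0))


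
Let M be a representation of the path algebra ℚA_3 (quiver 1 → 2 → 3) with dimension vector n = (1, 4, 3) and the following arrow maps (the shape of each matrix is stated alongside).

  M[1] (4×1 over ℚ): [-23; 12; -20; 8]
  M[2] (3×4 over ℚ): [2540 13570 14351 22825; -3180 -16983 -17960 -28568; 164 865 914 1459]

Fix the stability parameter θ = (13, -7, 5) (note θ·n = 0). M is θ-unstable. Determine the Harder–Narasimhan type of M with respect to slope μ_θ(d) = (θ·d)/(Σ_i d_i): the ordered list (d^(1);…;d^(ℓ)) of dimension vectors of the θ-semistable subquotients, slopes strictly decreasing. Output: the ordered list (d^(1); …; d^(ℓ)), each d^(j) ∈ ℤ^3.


Interval decomposition of M: I[1,2], I[2,3]^3.
HN type (ℓ=3): μ^(1)=5; μ^(2)=3; μ^(3)=-7

((0, 0, 3); (1, 1, 0); (0, 3, 0))


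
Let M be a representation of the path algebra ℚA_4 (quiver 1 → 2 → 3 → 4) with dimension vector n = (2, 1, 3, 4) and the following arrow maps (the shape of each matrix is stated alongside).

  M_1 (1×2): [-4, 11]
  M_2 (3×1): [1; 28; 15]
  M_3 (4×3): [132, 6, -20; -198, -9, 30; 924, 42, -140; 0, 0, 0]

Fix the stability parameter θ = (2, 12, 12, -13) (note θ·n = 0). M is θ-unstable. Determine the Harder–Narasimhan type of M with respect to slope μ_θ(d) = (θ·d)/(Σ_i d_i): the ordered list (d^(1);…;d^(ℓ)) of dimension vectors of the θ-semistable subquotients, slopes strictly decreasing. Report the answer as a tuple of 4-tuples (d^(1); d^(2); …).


Via rank(M_{q-1}∘⋯∘M_p): M ≅ I[1,1], I[1,3], I[3,3], I[3,4], I[4,4]^3.
μ_θ-semistable layers: μ^(1)=12; μ^(2)=2; μ^(3)=-1/2; μ^(4)=-13

((0, 1, 2, 0); (2, 0, 0, 0); (0, 0, 1, 1); (0, 0, 0, 3))


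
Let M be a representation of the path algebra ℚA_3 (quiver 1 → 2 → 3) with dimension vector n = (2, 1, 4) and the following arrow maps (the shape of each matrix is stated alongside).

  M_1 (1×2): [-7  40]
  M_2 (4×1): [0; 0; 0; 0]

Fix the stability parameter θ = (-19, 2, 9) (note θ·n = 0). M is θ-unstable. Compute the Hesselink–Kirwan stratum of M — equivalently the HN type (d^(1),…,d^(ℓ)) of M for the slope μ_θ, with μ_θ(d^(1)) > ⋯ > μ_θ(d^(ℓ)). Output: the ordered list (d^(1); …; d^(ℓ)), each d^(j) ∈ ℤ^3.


Via rank(M_{q-1}∘⋯∘M_p): M ≅ I[1,1], I[1,2], I[3,3]^4.
μ_θ-semistable layers: μ^(1)=9; μ^(2)=2; μ^(3)=-19

((0, 0, 4); (0, 1, 0); (2, 0, 0))


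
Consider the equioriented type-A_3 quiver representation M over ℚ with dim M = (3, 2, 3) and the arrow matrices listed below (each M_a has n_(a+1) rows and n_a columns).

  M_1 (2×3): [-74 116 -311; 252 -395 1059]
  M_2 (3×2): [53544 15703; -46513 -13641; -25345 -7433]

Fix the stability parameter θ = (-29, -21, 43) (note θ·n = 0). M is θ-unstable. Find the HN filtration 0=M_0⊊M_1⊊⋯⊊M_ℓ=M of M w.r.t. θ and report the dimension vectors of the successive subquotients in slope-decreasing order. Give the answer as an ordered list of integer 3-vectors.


Via rank(M_{q-1}∘⋯∘M_p): M ≅ I[1,1], I[1,3]^2, I[3,3].
μ_θ-semistable layers: μ^(1)=43; μ^(2)=-21; μ^(3)=-29

((0, 0, 3); (0, 2, 0); (3, 0, 0))


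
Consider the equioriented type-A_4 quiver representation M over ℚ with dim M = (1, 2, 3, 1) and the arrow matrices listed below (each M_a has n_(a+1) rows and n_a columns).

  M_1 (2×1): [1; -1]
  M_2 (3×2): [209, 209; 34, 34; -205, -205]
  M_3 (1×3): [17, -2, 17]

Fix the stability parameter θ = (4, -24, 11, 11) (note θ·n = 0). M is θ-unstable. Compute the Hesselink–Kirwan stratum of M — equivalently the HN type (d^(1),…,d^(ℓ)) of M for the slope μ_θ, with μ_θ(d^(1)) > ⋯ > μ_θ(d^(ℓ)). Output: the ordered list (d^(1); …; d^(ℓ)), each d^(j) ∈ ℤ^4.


Interval decomposition of M: I[1,2], I[2,3], I[3,3], I[3,4].
HN type (ℓ=3): μ^(1)=11; μ^(2)=-10; μ^(3)=-24

((0, 0, 3, 1); (1, 1, 0, 0); (0, 1, 0, 0))


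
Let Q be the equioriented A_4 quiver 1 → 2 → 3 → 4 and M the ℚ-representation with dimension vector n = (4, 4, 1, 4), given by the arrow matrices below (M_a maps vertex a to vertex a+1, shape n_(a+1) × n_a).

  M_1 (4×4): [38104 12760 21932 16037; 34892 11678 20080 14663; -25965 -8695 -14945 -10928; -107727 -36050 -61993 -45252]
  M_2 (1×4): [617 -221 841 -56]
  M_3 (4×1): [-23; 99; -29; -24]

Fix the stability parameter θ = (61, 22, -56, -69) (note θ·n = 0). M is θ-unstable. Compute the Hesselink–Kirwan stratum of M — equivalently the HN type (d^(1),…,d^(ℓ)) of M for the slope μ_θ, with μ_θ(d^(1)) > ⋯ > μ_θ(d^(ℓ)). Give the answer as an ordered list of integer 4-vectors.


Barcode: M ≅ I[1,2]^3, I[1,4], I[4,4]^3. HN layers by μ_θ (3 steps, strictly decreasing):
  μ^(1)=83/2; μ^(2)=-21/2; μ^(3)=-69

((3, 3, 0, 0); (1, 1, 1, 1); (0, 0, 0, 3))


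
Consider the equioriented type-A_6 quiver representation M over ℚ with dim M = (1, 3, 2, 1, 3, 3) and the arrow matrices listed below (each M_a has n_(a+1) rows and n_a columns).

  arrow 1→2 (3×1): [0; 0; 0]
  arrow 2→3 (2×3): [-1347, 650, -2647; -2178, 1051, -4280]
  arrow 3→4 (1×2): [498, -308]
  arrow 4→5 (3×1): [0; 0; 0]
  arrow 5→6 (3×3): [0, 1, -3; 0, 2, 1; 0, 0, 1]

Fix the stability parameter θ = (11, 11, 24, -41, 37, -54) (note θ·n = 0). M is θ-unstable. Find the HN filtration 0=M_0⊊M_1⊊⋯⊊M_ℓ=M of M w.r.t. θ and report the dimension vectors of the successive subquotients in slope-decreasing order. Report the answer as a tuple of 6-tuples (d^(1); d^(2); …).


Via rank(M_{q-1}∘⋯∘M_p): M ≅ I[1,1], I[2,2], I[2,3], I[2,4], I[5,5], I[5,6]^2, I[6,6].
μ_θ-semistable layers: μ^(1)=37; μ^(2)=24; μ^(3)=11; μ^(4)=-2; μ^(5)=-17/2; μ^(6)=-54

((0, 0, 0, 0, 1, 0); (0, 0, 1, 0, 0, 0); (1, 2, 0, 0, 0, 0); (0, 1, 1, 1, 0, 0); (0, 0, 0, 0, 2, 2); (0, 0, 0, 0, 0, 1))


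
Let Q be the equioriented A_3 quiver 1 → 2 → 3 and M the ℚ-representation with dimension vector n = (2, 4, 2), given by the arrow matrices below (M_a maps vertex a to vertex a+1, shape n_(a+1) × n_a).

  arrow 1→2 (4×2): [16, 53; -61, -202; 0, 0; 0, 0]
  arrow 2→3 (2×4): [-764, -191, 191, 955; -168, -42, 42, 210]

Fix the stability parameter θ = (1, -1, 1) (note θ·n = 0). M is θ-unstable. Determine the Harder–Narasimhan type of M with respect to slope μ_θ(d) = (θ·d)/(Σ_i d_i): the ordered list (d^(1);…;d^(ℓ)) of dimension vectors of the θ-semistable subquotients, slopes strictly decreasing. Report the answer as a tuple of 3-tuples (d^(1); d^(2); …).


Interval decomposition of M: I[1,2], I[1,3], I[2,2]^2, I[3,3].
HN type (ℓ=3): μ^(1)=1; μ^(2)=0; μ^(3)=-1

((0, 0, 2); (2, 2, 0); (0, 2, 0))


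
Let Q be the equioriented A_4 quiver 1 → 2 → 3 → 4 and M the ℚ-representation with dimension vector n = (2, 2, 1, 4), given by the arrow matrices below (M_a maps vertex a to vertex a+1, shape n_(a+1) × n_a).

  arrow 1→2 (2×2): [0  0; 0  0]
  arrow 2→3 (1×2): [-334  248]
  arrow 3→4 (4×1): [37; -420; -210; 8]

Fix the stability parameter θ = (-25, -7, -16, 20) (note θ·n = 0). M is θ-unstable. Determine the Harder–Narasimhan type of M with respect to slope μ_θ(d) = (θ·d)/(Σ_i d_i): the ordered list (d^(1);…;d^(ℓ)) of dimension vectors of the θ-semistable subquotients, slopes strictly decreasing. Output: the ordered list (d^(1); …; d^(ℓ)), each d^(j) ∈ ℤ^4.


Via rank(M_{q-1}∘⋯∘M_p): M ≅ I[1,1]^2, I[2,2], I[2,4], I[4,4]^3.
μ_θ-semistable layers: μ^(1)=20; μ^(2)=-7; μ^(3)=-23/2; μ^(4)=-25

((0, 0, 0, 4); (0, 1, 0, 0); (0, 1, 1, 0); (2, 0, 0, 0))


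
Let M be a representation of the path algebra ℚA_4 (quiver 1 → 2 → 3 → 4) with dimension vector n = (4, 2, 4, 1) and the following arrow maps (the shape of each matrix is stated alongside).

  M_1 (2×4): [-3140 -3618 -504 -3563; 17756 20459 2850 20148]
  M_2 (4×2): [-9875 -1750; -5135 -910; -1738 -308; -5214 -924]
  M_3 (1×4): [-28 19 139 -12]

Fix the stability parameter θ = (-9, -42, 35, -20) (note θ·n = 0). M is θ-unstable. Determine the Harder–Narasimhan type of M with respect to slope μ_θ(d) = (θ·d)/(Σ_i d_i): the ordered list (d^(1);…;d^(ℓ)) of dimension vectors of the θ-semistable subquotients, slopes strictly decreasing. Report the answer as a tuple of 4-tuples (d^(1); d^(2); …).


Barcode: M ≅ I[1,1]^2, I[1,2], I[1,4], I[3,3]^3. HN layers by μ_θ (4 steps, strictly decreasing):
  μ^(1)=35; μ^(2)=15/2; μ^(3)=-9; μ^(4)=-51/2

((0, 0, 3, 0); (0, 0, 1, 1); (2, 0, 0, 0); (2, 2, 0, 0))


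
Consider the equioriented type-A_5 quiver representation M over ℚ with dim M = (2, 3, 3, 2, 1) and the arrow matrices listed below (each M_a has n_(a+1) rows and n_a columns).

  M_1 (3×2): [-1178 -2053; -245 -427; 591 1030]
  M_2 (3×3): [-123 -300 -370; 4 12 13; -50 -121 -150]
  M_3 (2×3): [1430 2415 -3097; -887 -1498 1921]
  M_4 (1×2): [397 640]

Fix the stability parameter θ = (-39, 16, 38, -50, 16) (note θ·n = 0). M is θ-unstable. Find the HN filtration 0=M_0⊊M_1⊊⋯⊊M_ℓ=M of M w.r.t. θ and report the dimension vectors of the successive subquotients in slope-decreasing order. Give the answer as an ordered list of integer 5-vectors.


Barcode: M ≅ I[1,4], I[1,5], I[2,3]. HN layers by μ_θ (4 steps, strictly decreasing):
  μ^(1)=38; μ^(2)=16; μ^(3)=4/3; μ^(4)=-39

((0, 0, 1, 0, 0); (0, 1, 0, 0, 1); (0, 2, 2, 2, 0); (2, 0, 0, 0, 0))


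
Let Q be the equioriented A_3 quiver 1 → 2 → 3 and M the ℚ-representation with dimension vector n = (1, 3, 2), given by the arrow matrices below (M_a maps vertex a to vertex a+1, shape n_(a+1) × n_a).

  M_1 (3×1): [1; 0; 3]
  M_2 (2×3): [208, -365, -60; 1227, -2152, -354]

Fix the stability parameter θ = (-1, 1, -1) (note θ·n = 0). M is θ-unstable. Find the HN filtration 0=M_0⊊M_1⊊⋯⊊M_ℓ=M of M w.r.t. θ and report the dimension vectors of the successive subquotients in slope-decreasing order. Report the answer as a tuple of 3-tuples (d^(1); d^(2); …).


Via rank(M_{q-1}∘⋯∘M_p): M ≅ I[1,3], I[2,2], I[2,3].
μ_θ-semistable layers: μ^(1)=1; μ^(2)=0; μ^(3)=-1

((0, 1, 0); (0, 2, 2); (1, 0, 0))


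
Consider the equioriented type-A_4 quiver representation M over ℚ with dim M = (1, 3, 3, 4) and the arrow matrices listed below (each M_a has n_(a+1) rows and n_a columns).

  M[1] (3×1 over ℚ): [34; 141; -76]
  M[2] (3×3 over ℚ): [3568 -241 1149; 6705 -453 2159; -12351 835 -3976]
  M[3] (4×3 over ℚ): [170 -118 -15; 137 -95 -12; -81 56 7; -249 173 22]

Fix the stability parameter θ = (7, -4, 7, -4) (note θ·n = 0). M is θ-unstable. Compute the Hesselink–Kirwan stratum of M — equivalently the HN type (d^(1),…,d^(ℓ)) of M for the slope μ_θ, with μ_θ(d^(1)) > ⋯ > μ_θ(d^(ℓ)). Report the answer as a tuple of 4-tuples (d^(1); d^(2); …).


Via rank(M_{q-1}∘⋯∘M_p): M ≅ I[1,4], I[2,4]^2, I[4,4].
μ_θ-semistable layers: μ^(1)=3/2; μ^(2)=-4

((1, 1, 3, 3); (0, 2, 0, 1))


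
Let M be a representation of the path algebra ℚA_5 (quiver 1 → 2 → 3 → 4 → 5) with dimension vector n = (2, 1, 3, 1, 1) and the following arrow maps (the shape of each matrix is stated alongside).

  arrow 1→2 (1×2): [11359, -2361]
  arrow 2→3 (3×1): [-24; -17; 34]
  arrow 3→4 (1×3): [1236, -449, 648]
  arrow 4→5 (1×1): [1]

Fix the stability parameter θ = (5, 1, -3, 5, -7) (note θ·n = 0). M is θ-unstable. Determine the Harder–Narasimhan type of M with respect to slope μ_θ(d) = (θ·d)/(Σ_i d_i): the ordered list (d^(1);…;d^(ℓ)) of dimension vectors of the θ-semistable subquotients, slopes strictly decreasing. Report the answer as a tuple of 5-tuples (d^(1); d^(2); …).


Via rank(M_{q-1}∘⋯∘M_p): M ≅ I[1,1], I[1,5], I[3,3]^2.
μ_θ-semistable layers: μ^(1)=5; μ^(2)=1/5; μ^(3)=-3

((1, 0, 0, 0, 0); (1, 1, 1, 1, 1); (0, 0, 2, 0, 0))


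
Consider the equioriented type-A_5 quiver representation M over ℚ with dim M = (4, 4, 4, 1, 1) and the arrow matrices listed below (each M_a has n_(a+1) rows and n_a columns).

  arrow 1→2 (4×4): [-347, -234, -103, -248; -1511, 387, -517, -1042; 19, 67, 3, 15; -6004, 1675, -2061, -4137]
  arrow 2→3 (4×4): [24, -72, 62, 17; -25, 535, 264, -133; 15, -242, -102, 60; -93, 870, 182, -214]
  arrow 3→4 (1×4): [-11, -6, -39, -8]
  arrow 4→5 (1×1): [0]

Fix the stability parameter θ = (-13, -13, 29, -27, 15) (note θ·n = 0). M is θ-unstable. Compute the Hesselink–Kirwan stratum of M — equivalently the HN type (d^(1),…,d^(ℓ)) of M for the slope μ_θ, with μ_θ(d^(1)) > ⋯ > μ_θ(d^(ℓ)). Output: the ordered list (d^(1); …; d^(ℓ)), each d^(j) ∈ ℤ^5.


Via rank(M_{q-1}∘⋯∘M_p): M ≅ I[1,2], I[1,3]^2, I[1,4], I[3,3], I[5,5].
μ_θ-semistable layers: μ^(1)=29; μ^(2)=15; μ^(3)=1; μ^(4)=-13

((0, 0, 3, 0, 0); (0, 0, 0, 0, 1); (0, 0, 1, 1, 0); (4, 4, 0, 0, 0))


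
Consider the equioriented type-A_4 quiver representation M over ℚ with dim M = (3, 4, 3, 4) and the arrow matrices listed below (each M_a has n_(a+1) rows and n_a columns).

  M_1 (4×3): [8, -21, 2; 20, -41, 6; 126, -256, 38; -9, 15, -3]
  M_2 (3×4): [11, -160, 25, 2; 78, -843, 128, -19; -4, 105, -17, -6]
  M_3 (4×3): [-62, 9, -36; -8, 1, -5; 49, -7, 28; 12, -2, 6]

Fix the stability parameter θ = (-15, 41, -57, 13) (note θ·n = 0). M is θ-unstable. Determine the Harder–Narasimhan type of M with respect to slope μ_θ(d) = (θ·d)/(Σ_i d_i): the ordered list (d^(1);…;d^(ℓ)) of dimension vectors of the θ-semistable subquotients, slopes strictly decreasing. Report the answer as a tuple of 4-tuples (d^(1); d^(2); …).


Barcode: M ≅ I[1,1], I[1,4]^2, I[2,2], I[2,4], I[4,4]. HN layers by μ_θ (4 steps, strictly decreasing):
  μ^(1)=41; μ^(2)=13; μ^(3)=-8; μ^(4)=-15

((0, 1, 0, 0); (0, 0, 0, 4); (0, 3, 3, 0); (3, 0, 0, 0))


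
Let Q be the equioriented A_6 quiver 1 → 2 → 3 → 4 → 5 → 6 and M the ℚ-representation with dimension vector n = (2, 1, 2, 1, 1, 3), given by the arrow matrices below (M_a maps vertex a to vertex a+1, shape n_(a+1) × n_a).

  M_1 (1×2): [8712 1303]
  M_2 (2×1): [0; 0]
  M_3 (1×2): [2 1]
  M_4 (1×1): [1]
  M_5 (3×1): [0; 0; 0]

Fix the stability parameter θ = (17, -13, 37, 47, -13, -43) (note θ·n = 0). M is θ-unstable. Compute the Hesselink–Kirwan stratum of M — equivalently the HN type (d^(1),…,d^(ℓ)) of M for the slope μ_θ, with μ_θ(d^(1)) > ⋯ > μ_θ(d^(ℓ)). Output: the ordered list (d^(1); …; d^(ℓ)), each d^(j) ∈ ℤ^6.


Via rank(M_{q-1}∘⋯∘M_p): M ≅ I[1,1], I[1,2], I[3,3], I[3,5], I[6,6]^3.
μ_θ-semistable layers: μ^(1)=37; μ^(2)=71/3; μ^(3)=17; μ^(4)=2; μ^(5)=-43

((0, 0, 1, 0, 0, 0); (0, 0, 1, 1, 1, 0); (1, 0, 0, 0, 0, 0); (1, 1, 0, 0, 0, 0); (0, 0, 0, 0, 0, 3))


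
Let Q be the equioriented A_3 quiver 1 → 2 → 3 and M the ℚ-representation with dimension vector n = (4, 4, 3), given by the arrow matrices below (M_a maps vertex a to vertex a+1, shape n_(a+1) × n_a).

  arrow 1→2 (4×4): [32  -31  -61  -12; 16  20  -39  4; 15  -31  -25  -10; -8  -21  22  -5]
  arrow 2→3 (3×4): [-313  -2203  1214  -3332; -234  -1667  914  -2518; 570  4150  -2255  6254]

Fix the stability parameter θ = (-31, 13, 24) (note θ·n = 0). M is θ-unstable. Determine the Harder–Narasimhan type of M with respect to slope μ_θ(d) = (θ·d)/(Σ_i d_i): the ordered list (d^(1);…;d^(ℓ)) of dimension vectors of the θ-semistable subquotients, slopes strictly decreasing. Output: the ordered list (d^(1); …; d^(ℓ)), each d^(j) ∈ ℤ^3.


Interval decomposition of M: I[1,2], I[1,3]^3.
HN type (ℓ=3): μ^(1)=24; μ^(2)=13; μ^(3)=-31

((0, 0, 3); (0, 4, 0); (4, 0, 0))


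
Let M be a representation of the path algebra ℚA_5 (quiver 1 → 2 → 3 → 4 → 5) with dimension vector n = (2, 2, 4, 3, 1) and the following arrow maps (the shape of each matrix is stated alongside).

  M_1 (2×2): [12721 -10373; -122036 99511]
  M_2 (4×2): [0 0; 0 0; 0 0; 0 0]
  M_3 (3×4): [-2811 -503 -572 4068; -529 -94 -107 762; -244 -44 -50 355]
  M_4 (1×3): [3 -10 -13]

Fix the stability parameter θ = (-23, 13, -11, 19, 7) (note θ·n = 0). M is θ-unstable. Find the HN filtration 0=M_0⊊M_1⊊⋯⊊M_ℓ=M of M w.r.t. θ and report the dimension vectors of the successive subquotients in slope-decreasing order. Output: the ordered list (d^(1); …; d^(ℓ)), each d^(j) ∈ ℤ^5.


Via rank(M_{q-1}∘⋯∘M_p): M ≅ I[1,2]^2, I[3,3], I[3,4]^2, I[3,5].
μ_θ-semistable layers: μ^(1)=19; μ^(2)=13; μ^(3)=-11; μ^(4)=-23

((0, 0, 0, 2, 0); (0, 2, 0, 1, 1); (0, 0, 4, 0, 0); (2, 0, 0, 0, 0))


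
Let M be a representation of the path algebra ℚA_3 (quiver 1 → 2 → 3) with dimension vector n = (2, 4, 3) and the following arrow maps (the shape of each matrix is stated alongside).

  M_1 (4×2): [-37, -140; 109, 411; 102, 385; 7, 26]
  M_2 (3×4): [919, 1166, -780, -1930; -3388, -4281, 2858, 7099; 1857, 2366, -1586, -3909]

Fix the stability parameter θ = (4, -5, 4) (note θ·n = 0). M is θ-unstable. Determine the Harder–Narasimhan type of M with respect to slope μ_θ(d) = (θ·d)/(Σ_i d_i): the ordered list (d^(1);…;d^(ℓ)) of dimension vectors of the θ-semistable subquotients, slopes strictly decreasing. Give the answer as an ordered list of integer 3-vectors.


Interval decomposition of M: I[1,3]^2, I[2,2], I[2,3].
HN type (ℓ=3): μ^(1)=4; μ^(2)=-1/2; μ^(3)=-5

((0, 0, 3); (2, 2, 0); (0, 2, 0))


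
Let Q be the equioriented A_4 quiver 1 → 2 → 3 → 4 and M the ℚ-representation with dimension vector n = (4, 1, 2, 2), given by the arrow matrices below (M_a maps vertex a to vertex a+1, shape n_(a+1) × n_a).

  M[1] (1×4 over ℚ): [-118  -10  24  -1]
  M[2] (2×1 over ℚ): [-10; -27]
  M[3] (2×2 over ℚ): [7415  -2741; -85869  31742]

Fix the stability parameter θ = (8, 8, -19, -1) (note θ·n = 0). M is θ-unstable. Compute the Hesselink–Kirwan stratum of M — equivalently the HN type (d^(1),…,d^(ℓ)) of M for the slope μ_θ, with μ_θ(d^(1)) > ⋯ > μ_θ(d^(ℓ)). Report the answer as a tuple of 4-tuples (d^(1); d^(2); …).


Interval decomposition of M: I[1,1]^3, I[1,4], I[3,4].
HN type (ℓ=3): μ^(1)=8; μ^(2)=-1; μ^(3)=-19

((3, 0, 0, 0); (1, 1, 1, 2); (0, 0, 1, 0))


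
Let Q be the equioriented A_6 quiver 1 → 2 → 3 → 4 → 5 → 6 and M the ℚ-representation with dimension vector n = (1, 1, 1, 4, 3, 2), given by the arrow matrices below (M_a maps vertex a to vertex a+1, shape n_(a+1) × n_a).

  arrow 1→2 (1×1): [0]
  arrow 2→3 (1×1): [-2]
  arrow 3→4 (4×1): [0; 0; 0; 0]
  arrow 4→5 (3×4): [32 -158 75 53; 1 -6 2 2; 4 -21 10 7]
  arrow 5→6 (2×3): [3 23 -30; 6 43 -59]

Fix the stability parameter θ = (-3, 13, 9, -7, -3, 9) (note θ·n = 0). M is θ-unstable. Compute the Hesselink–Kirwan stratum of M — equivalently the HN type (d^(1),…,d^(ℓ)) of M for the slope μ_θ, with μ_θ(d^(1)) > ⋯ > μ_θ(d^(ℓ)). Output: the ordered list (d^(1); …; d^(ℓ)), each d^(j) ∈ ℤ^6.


Interval decomposition of M: I[1,1], I[2,3], I[4,4], I[4,5], I[4,6]^2.
HN type (ℓ=4): μ^(1)=11; μ^(2)=9; μ^(3)=-3; μ^(4)=-7

((0, 1, 1, 0, 0, 0); (0, 0, 0, 0, 0, 2); (1, 0, 0, 0, 3, 0); (0, 0, 0, 4, 0, 0))


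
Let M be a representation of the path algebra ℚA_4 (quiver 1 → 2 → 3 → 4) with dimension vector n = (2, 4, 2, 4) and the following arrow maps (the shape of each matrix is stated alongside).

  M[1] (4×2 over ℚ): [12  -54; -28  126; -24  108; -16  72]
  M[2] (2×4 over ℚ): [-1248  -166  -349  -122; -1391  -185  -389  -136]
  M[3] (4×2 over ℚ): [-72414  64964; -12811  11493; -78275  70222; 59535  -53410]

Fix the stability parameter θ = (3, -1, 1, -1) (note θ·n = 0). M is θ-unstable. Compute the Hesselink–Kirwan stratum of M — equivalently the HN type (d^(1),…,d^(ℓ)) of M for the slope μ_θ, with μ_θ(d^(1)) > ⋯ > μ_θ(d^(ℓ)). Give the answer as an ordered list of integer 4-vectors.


Via rank(M_{q-1}∘⋯∘M_p): M ≅ I[1,1], I[1,2], I[2,2], I[2,4]^2, I[4,4]^2.
μ_θ-semistable layers: μ^(1)=3; μ^(2)=1; μ^(3)=0; μ^(4)=-1

((1, 0, 0, 0); (1, 1, 0, 0); (0, 0, 2, 2); (0, 3, 0, 2))


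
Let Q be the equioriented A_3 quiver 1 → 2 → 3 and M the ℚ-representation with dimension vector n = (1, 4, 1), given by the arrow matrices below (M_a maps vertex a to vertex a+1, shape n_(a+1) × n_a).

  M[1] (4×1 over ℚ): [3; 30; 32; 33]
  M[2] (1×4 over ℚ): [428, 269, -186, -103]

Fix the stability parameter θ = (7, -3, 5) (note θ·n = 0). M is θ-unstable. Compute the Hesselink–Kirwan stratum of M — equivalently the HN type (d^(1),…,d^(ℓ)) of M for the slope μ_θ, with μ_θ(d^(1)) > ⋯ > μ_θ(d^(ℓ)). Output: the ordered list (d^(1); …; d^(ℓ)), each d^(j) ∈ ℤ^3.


Barcode: M ≅ I[1,3], I[2,2]^3. HN layers by μ_θ (3 steps, strictly decreasing):
  μ^(1)=5; μ^(2)=2; μ^(3)=-3

((0, 0, 1); (1, 1, 0); (0, 3, 0))


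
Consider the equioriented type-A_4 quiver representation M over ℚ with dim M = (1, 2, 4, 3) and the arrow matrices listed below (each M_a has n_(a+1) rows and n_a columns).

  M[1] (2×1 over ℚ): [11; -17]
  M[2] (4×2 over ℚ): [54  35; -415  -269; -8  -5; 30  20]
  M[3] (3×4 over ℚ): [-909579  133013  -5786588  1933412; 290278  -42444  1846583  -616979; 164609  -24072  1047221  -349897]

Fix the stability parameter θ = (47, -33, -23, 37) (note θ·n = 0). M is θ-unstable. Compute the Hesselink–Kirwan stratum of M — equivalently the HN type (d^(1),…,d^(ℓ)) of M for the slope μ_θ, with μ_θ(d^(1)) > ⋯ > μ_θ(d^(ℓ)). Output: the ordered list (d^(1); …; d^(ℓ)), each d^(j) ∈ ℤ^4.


Interval decomposition of M: I[1,4], I[2,4], I[3,3], I[3,4].
HN type (ℓ=4): μ^(1)=37; μ^(2)=-3; μ^(3)=-23; μ^(4)=-33

((0, 0, 0, 3); (1, 1, 1, 0); (0, 0, 3, 0); (0, 1, 0, 0))


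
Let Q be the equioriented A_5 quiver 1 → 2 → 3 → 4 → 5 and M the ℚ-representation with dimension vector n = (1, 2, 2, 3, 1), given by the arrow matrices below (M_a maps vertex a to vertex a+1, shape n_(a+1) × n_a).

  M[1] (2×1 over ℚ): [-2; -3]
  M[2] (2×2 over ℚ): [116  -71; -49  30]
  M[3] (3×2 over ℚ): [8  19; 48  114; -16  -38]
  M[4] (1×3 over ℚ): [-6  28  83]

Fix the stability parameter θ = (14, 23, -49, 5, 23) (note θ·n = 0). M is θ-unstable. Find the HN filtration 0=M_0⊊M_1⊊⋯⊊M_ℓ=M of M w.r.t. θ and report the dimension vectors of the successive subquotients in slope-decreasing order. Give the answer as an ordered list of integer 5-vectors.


Via rank(M_{q-1}∘⋯∘M_p): M ≅ I[1,3], I[2,5], I[4,4]^2.
μ_θ-semistable layers: μ^(1)=23; μ^(2)=5; μ^(3)=-4; μ^(4)=-13

((0, 0, 0, 0, 1); (0, 0, 0, 3, 0); (1, 1, 1, 0, 0); (0, 1, 1, 0, 0))


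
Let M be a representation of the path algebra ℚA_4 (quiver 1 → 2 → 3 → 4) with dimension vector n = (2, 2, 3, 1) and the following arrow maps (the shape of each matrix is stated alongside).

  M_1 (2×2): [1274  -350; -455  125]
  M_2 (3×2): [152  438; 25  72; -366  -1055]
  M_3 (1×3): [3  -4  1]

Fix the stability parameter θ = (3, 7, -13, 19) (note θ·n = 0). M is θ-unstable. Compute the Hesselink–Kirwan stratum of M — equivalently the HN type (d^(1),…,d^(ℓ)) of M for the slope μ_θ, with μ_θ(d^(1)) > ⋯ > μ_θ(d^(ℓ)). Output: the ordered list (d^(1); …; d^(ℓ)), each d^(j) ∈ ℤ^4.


Barcode: M ≅ I[1,1], I[1,4], I[2,3], I[3,3]. HN layers by μ_θ (5 steps, strictly decreasing):
  μ^(1)=19; μ^(2)=3; μ^(3)=-1; μ^(4)=-3; μ^(5)=-13

((0, 0, 0, 1); (1, 0, 0, 0); (1, 1, 1, 0); (0, 1, 1, 0); (0, 0, 1, 0))


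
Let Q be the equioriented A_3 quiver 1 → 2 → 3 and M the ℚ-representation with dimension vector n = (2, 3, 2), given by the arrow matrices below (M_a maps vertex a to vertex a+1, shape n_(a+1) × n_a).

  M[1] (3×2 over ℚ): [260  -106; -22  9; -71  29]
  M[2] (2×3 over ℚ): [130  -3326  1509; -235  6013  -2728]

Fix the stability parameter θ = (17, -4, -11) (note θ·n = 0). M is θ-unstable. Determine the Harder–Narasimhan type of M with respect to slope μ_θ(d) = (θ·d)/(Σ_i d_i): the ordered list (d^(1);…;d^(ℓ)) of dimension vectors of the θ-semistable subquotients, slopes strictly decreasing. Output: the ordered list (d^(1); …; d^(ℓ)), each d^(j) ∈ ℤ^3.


Interval decomposition of M: I[1,3]^2, I[2,2].
HN type (ℓ=2): μ^(1)=2/3; μ^(2)=-4

((2, 2, 2); (0, 1, 0))


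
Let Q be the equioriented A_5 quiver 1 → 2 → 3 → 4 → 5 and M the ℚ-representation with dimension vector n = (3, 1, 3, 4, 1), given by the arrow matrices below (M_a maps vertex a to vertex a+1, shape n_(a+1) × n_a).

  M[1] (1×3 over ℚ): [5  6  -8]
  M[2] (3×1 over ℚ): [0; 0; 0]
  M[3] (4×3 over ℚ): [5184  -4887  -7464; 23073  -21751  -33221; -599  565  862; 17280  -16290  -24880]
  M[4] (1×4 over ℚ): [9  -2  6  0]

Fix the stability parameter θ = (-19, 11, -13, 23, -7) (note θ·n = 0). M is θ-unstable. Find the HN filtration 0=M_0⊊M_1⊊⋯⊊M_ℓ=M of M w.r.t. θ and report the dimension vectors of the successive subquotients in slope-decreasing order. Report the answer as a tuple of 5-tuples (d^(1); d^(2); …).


Via rank(M_{q-1}∘⋯∘M_p): M ≅ I[1,1]^2, I[1,2], I[3,4]^2, I[3,5], I[4,4].
μ_θ-semistable layers: μ^(1)=23; μ^(2)=11; μ^(3)=8; μ^(4)=-13; μ^(5)=-19

((0, 0, 0, 3, 0); (0, 1, 0, 0, 0); (0, 0, 0, 1, 1); (0, 0, 3, 0, 0); (3, 0, 0, 0, 0))


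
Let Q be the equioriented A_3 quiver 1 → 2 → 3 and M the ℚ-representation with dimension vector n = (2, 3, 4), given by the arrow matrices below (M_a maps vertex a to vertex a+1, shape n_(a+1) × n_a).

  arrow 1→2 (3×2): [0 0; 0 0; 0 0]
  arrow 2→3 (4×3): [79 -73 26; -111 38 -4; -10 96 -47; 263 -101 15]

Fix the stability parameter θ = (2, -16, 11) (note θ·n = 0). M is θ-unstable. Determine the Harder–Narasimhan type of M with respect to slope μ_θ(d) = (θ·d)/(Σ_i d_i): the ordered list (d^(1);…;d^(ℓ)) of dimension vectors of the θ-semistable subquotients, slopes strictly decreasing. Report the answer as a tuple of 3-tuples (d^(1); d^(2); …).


Via rank(M_{q-1}∘⋯∘M_p): M ≅ I[1,1]^2, I[2,3]^3, I[3,3].
μ_θ-semistable layers: μ^(1)=11; μ^(2)=2; μ^(3)=-16

((0, 0, 4); (2, 0, 0); (0, 3, 0))


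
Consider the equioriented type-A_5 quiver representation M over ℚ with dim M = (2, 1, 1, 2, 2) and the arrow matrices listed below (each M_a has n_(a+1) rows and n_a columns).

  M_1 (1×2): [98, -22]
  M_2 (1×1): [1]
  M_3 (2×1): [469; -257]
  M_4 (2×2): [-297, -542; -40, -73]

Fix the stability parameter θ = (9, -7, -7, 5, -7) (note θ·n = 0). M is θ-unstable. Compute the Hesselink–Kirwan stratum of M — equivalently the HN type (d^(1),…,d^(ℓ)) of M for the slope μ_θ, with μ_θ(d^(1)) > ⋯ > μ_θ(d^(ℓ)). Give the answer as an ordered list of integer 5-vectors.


Barcode: M ≅ I[1,1], I[1,5], I[4,5]. HN layers by μ_θ (3 steps, strictly decreasing):
  μ^(1)=9; μ^(2)=-1; μ^(3)=-5/3

((1, 0, 0, 0, 0); (0, 0, 0, 2, 2); (1, 1, 1, 0, 0))
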